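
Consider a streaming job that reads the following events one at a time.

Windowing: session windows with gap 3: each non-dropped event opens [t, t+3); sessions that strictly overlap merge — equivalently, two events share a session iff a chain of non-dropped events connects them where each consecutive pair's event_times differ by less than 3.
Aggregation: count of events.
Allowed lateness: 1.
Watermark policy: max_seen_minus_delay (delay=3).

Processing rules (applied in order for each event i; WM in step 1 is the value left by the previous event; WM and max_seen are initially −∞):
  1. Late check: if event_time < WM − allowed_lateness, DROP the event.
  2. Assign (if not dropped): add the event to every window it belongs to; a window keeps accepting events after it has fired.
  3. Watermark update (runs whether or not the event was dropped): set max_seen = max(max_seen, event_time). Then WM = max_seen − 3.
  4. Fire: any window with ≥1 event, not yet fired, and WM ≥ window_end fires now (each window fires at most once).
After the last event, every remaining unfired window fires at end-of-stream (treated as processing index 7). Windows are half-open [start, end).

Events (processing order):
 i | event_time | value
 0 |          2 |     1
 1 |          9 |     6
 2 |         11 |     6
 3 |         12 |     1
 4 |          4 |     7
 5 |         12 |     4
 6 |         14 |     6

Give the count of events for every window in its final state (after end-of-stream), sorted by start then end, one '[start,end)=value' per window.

[2,5)=1 [9,17)=5

i=0 t=2 v=1: → [2,5); WM=-1
i=1 t=9 v=6: → [9,12); WM=6
i=2 t=11 v=6: → [9,14); WM=8
i=3 t=12 v=1: → [9,15); WM=9
i=4 t=4 v=7: DROP (t<9-1); WM=9
i=5 t=12 v=4: → [9,15); WM=9
i=6 t=14 v=6: → [9,17); WM=11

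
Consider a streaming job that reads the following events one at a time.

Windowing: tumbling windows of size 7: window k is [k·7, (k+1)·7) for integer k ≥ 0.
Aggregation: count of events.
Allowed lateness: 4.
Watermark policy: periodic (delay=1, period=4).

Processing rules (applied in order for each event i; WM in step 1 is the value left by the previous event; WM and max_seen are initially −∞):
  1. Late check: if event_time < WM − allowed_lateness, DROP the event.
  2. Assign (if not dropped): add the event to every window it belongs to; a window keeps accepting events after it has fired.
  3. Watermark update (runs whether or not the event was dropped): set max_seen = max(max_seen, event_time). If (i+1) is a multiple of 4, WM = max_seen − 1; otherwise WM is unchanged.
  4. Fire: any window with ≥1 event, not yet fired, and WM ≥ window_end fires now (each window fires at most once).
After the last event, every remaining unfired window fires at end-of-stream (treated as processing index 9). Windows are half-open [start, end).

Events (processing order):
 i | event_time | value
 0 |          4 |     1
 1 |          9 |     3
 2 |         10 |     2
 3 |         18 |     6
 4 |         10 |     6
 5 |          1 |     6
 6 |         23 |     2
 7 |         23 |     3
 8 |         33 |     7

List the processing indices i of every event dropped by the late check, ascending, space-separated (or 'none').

4 5

i=0 t=4 v=1: → [0,7); WM=−∞
i=1 t=9 v=3: → [7,14); WM=−∞
i=2 t=10 v=2: → [7,14); WM=−∞
i=3 t=18 v=6: → [14,21); WM=17; [0,7) fires=1 [7,14) fires=2
i=4 t=10 v=6: DROP (t<17-4); WM=17
i=5 t=1 v=6: DROP (t<17-4); WM=17
i=6 t=23 v=2: → [21,28); WM=17
i=7 t=23 v=3: → [21,28); WM=22; [14,21) fires=1
i=8 t=33 v=7: → [28,35); WM=22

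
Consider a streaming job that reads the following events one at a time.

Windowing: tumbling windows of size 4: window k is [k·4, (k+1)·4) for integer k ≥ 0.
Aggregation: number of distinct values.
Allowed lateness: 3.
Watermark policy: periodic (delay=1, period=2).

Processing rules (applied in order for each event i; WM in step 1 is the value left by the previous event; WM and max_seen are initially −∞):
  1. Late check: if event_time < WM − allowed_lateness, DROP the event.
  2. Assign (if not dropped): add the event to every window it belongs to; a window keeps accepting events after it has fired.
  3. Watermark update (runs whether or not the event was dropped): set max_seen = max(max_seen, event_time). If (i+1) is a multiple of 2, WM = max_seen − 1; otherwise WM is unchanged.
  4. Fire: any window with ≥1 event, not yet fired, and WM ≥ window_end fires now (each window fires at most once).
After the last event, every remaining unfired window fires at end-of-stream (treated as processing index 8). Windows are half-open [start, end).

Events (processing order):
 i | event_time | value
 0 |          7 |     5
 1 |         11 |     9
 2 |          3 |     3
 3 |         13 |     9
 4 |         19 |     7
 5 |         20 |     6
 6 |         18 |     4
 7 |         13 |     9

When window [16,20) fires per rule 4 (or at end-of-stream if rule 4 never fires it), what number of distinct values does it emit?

2

i=0 t=7 v=5: → [4,8); WM=−∞
i=1 t=11 v=9: → [8,12); WM=10; [4,8) fires=1
i=2 t=3 v=3: DROP (t<10-3); WM=10
i=3 t=13 v=9: → [12,16); WM=12; [8,12) fires=1
i=4 t=19 v=7: → [16,20); WM=12
i=5 t=20 v=6: → [20,24); WM=19; [12,16) fires=1
i=6 t=18 v=4: → [16,20); WM=19
i=7 t=13 v=9: DROP (t<19-3); WM=19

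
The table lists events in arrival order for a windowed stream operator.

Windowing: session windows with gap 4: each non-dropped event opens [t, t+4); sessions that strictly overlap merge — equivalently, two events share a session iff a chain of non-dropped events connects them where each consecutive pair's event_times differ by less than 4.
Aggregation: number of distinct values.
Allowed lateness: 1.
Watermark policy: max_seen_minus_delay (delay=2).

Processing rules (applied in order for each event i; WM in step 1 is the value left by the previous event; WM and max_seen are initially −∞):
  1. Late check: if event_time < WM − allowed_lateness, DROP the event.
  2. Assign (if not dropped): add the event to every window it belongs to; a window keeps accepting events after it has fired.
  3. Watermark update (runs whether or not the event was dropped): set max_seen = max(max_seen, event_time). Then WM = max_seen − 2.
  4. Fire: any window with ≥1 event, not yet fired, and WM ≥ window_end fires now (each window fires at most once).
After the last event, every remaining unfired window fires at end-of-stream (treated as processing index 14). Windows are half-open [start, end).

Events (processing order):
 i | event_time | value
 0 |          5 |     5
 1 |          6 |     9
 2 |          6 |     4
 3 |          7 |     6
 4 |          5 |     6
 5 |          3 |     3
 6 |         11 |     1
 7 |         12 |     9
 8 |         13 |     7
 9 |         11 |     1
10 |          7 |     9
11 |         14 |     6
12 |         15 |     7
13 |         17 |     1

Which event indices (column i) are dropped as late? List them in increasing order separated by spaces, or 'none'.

5 10

i=0 t=5 v=5: → [5,9); WM=3
i=1 t=6 v=9: → [5,10); WM=4
i=2 t=6 v=4: → [5,10); WM=4
i=3 t=7 v=6: → [5,11); WM=5
i=4 t=5 v=6: → [5,11); WM=5
i=5 t=3 v=3: DROP (t<5-1); WM=5
i=6 t=11 v=1: → [11,15); WM=9
i=7 t=12 v=9: → [11,16); WM=10
i=8 t=13 v=7: → [11,17); WM=11
i=9 t=11 v=1: → [11,17); WM=11
i=10 t=7 v=9: DROP (t<11-1); WM=11
i=11 t=14 v=6: → [11,18); WM=12
i=12 t=15 v=7: → [11,19); WM=13
i=13 t=17 v=1: → [11,21); WM=15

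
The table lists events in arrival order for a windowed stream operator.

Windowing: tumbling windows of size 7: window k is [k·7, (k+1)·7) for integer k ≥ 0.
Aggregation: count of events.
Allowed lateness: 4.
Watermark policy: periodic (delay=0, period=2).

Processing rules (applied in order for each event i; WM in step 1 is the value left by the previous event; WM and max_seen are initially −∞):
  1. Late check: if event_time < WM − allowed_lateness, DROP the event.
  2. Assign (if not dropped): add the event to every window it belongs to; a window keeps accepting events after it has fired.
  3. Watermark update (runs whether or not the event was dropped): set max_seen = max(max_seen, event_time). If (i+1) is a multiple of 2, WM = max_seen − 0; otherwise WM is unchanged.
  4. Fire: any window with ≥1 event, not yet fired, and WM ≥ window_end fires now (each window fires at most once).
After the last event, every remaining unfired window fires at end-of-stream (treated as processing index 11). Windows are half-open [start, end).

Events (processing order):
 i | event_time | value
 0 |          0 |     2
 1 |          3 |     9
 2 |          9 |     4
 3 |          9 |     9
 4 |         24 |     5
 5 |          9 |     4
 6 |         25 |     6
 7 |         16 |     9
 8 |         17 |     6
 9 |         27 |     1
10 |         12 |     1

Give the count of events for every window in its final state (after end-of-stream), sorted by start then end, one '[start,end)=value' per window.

[0,7)=2 [7,14)=3 [21,28)=3

i=0 t=0 v=2: → [0,7); WM=−∞
i=1 t=3 v=9: → [0,7); WM=3
i=2 t=9 v=4: → [7,14); WM=3
i=3 t=9 v=9: → [7,14); WM=9; [0,7) fires=2
i=4 t=24 v=5: → [21,28); WM=9
i=5 t=9 v=4: → [7,14); WM=24; [7,14) fires=3
i=6 t=25 v=6: → [21,28); WM=24
i=7 t=16 v=9: DROP (t<24-4); WM=25
i=8 t=17 v=6: DROP (t<25-4); WM=25
i=9 t=27 v=1: → [21,28); WM=27
i=10 t=12 v=1: DROP (t<27-4); WM=27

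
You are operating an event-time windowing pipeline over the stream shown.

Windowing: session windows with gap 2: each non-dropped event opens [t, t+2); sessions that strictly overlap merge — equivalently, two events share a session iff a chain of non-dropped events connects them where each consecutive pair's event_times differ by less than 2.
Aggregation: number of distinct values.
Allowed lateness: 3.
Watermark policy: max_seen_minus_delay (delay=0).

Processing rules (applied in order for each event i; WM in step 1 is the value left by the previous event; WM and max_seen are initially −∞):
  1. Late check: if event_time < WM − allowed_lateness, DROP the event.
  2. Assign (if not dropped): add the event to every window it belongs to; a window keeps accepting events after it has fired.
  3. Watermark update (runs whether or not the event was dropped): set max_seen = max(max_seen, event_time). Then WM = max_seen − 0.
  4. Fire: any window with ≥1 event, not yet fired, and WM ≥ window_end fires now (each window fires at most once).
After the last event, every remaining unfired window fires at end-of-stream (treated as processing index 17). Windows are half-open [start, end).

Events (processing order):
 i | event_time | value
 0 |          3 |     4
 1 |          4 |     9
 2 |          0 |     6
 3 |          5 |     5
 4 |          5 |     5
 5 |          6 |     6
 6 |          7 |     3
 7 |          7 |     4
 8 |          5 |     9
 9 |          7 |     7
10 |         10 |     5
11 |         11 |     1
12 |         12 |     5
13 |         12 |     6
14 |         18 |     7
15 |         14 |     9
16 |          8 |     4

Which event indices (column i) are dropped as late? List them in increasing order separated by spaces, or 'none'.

i=0 t=3 v=4: → [3,5); WM=3
i=1 t=4 v=9: → [3,6); WM=4
i=2 t=0 v=6: DROP (t<4-3); WM=4
i=3 t=5 v=5: → [3,7); WM=5
i=4 t=5 v=5: → [3,7); WM=5
i=5 t=6 v=6: → [3,8); WM=6
i=6 t=7 v=3: → [3,9); WM=7
i=7 t=7 v=4: → [3,9); WM=7
i=8 t=5 v=9: → [3,9); WM=7
i=9 t=7 v=7: → [3,9); WM=7
i=10 t=10 v=5: → [10,12); WM=10
i=11 t=11 v=1: → [10,13); WM=11
i=12 t=12 v=5: → [10,14); WM=12
i=13 t=12 v=6: → [10,14); WM=12
i=14 t=18 v=7: → [18,20); WM=18
i=15 t=14 v=9: DROP (t<18-3); WM=18
i=16 t=8 v=4: DROP (t<18-3); WM=18

2 15 16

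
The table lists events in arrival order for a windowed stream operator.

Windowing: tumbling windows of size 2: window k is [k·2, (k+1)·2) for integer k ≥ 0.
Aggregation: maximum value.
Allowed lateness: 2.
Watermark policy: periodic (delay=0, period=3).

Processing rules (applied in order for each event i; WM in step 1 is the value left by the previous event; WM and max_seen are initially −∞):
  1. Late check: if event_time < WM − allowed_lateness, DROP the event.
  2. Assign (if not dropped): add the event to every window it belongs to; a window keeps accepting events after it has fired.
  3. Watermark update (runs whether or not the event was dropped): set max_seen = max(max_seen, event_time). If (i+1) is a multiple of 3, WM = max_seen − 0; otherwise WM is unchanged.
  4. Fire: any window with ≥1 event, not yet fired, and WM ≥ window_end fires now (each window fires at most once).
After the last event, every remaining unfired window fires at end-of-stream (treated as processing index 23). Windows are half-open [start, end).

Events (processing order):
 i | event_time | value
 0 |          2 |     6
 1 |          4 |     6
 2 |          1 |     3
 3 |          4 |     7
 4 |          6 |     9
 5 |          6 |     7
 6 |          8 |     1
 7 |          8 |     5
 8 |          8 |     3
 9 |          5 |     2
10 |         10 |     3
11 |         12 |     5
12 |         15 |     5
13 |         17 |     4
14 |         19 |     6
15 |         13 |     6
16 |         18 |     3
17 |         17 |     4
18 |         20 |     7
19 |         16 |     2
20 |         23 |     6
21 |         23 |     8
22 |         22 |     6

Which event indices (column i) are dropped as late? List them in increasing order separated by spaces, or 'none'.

i=0 t=2 v=6: → [2,4); WM=−∞
i=1 t=4 v=6: → [4,6); WM=−∞
i=2 t=1 v=3: → [0,2); WM=4; [0,2) fires=3 [2,4) fires=6
i=3 t=4 v=7: → [4,6); WM=4
i=4 t=6 v=9: → [6,8); WM=4
i=5 t=6 v=7: → [6,8); WM=6; [4,6) fires=7
i=6 t=8 v=1: → [8,10); WM=6
i=7 t=8 v=5: → [8,10); WM=6
i=8 t=8 v=3: → [8,10); WM=8; [6,8) fires=9
i=9 t=5 v=2: DROP (t<8-2); WM=8
i=10 t=10 v=3: → [10,12); WM=8
i=11 t=12 v=5: → [12,14); WM=12; [8,10) fires=5 [10,12) fires=3
i=12 t=15 v=5: → [14,16); WM=12
i=13 t=17 v=4: → [16,18); WM=12
i=14 t=19 v=6: → [18,20); WM=19; [12,14) fires=5 [14,16) fires=5 [16,18) fires=4
i=15 t=13 v=6: DROP (t<19-2); WM=19
i=16 t=18 v=3: → [18,20); WM=19
i=17 t=17 v=4: → [16,18); WM=19
i=18 t=20 v=7: → [20,22); WM=19
i=19 t=16 v=2: DROP (t<19-2); WM=19
i=20 t=23 v=6: → [22,24); WM=23; [18,20) fires=6 [20,22) fires=7
i=21 t=23 v=8: → [22,24); WM=23
i=22 t=22 v=6: → [22,24); WM=23

9 15 19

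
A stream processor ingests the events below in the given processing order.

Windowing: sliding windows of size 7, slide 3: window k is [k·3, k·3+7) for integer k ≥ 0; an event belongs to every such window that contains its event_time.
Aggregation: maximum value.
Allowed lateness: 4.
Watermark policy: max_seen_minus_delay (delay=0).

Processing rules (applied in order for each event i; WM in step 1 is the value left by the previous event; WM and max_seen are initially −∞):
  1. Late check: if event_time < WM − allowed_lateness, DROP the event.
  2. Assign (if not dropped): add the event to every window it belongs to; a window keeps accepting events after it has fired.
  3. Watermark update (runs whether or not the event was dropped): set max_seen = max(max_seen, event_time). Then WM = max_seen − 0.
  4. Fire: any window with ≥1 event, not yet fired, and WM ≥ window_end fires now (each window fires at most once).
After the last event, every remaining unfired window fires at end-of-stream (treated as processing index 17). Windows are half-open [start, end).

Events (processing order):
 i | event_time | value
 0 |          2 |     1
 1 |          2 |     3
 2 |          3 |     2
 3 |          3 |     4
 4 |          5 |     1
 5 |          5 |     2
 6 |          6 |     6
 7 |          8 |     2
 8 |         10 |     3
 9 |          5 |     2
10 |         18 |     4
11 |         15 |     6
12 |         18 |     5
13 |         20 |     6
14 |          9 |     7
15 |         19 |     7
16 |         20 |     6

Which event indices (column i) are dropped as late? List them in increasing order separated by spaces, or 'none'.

i=0 t=2 v=1: → [0,7); WM=2
i=1 t=2 v=3: → [0,7); WM=2
i=2 t=3 v=2: → [3,10),[0,7); WM=3
i=3 t=3 v=4: → [3,10),[0,7); WM=3
i=4 t=5 v=1: → [3,10),[0,7); WM=5
i=5 t=5 v=2: → [3,10),[0,7); WM=5
i=6 t=6 v=6: → [6,13),[3,10),[0,7); WM=6
i=7 t=8 v=2: → [6,13),[3,10); WM=8; [0,7) fires=6
i=8 t=10 v=3: → [9,16),[6,13); WM=10; [3,10) fires=6
i=9 t=5 v=2: DROP (t<10-4); WM=10
i=10 t=18 v=4: → [18,25),[15,22),[12,19); WM=18; [6,13) fires=6 [9,16) fires=3
i=11 t=15 v=6: → [15,22),[12,19),[9,16); WM=18
i=12 t=18 v=5: → [18,25),[15,22),[12,19); WM=18
i=13 t=20 v=6: → [18,25),[15,22); WM=20; [12,19) fires=6
i=14 t=9 v=7: DROP (t<20-4); WM=20
i=15 t=19 v=7: → [18,25),[15,22); WM=20
i=16 t=20 v=6: → [18,25),[15,22); WM=20

9 14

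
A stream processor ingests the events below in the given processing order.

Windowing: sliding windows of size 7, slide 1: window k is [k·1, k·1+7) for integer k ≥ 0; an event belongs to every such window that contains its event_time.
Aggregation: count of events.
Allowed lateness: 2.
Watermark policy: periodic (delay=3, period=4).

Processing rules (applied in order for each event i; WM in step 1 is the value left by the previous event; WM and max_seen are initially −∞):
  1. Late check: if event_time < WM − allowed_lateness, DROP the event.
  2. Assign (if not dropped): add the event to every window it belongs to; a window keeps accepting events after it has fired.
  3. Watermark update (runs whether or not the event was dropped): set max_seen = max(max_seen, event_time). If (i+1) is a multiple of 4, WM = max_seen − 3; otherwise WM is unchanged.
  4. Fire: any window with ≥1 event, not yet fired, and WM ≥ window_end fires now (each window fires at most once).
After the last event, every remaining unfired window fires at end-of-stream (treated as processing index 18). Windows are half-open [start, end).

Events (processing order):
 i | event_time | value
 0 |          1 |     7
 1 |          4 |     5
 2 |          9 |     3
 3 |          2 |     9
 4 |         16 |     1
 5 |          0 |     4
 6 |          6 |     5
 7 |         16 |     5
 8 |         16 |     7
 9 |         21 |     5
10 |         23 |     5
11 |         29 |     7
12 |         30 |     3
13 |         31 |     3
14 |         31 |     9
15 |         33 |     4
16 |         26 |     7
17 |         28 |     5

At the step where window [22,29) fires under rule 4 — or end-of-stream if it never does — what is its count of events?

i=0 t=1 v=7: → [1,8),[0,7); WM=−∞
i=1 t=4 v=5: → [4,11),[3,10),[2,9),[1,8),[0,7); WM=−∞
i=2 t=9 v=3: → [9,16),[8,15),[7,14),[6,13),[5,12),[4,11),[3,10); WM=−∞
i=3 t=2 v=9: → [2,9),[1,8),[0,7); WM=6
i=4 t=16 v=1: → [16,23),[15,22),[14,21),[13,20),[12,19),[11,18),[10,17); WM=6
i=5 t=0 v=4: DROP (t<6-2); WM=6
i=6 t=6 v=5: → [6,13),[5,12),[4,11),[3,10),[2,9),[1,8),[0,7); WM=6
i=7 t=16 v=5: → [16,23),[15,22),[14,21),[13,20),[12,19),[11,18),[10,17); WM=13; [0,7) fires=4 [1,8) fires=4 [2,9) fires=3 [3,10) fires=3 [4,11) fires=3 [5,12) fires=2 [6,13) fires=2
i=8 t=16 v=7: → [16,23),[15,22),[14,21),[13,20),[12,19),[11,18),[10,17); WM=13
i=9 t=21 v=5: → [21,28),[20,27),[19,26),[18,25),[17,24),[16,23),[15,22); WM=13
i=10 t=23 v=5: → [23,30),[22,29),[21,28),[20,27),[19,26),[18,25),[17,24); WM=13
i=11 t=29 v=7: → [29,36),[28,35),[27,34),[26,33),[25,32),[24,31),[23,30); WM=26; [7,14) fires=1 [8,15) fires=1 [9,16) fires=1 [10,17) fires=3 [11,18) fires=3 [12,19) fires=3 [13,20) fires=3 [14,21) fires=3 [15,22) fires=4 [16,23) fires=4 [17,24) fires=2 [18,25) fires=2 [19,26) fires=2
i=12 t=30 v=3: → [30,37),[29,36),[28,35),[27,34),[26,33),[25,32),[24,31); WM=26
i=13 t=31 v=3: → [31,38),[30,37),[29,36),[28,35),[27,34),[26,33),[25,32); WM=26
i=14 t=31 v=9: → [31,38),[30,37),[29,36),[28,35),[27,34),[26,33),[25,32); WM=26
i=15 t=33 v=4: → [33,40),[32,39),[31,38),[30,37),[29,36),[28,35),[27,34); WM=30; [20,27) fires=2 [21,28) fires=2 [22,29) fires=1 [23,30) fires=2
i=16 t=26 v=7: DROP (t<30-2); WM=30
i=17 t=28 v=5: → [28,35),[27,34),[26,33),[25,32),[24,31),[23,30),[22,29); WM=30

1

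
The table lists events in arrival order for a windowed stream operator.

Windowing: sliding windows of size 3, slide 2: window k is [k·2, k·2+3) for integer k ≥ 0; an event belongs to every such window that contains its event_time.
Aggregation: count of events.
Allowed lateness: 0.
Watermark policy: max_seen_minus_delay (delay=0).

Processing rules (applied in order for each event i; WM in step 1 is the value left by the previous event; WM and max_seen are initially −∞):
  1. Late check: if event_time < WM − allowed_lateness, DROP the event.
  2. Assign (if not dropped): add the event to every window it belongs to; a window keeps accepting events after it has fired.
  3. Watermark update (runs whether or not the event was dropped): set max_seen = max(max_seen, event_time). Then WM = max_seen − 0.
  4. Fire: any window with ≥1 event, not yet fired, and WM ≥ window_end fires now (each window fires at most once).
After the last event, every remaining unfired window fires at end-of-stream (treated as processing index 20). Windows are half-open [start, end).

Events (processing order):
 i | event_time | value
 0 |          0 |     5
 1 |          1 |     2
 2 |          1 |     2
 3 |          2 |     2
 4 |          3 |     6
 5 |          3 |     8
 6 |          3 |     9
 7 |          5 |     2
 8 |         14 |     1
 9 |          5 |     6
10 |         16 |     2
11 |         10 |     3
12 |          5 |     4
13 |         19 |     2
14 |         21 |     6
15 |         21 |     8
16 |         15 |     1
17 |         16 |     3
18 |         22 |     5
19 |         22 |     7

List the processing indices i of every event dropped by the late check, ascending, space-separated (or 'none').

i=0 t=0 v=5: → [0,3); WM=0
i=1 t=1 v=2: → [0,3); WM=1
i=2 t=1 v=2: → [0,3); WM=1
i=3 t=2 v=2: → [2,5),[0,3); WM=2
i=4 t=3 v=6: → [2,5); WM=3; [0,3) fires=4
i=5 t=3 v=8: → [2,5); WM=3
i=6 t=3 v=9: → [2,5); WM=3
i=7 t=5 v=2: → [4,7); WM=5; [2,5) fires=4
i=8 t=14 v=1: → [14,17),[12,15); WM=14; [4,7) fires=1
i=9 t=5 v=6: DROP (t<14-0); WM=14
i=10 t=16 v=2: → [16,19),[14,17); WM=16; [12,15) fires=1
i=11 t=10 v=3: DROP (t<16-0); WM=16
i=12 t=5 v=4: DROP (t<16-0); WM=16
i=13 t=19 v=2: → [18,21); WM=19; [14,17) fires=2 [16,19) fires=1
i=14 t=21 v=6: → [20,23); WM=21; [18,21) fires=1
i=15 t=21 v=8: → [20,23); WM=21
i=16 t=15 v=1: DROP (t<21-0); WM=21
i=17 t=16 v=3: DROP (t<21-0); WM=21
i=18 t=22 v=5: → [22,25),[20,23); WM=22
i=19 t=22 v=7: → [22,25),[20,23); WM=22

9 11 12 16 17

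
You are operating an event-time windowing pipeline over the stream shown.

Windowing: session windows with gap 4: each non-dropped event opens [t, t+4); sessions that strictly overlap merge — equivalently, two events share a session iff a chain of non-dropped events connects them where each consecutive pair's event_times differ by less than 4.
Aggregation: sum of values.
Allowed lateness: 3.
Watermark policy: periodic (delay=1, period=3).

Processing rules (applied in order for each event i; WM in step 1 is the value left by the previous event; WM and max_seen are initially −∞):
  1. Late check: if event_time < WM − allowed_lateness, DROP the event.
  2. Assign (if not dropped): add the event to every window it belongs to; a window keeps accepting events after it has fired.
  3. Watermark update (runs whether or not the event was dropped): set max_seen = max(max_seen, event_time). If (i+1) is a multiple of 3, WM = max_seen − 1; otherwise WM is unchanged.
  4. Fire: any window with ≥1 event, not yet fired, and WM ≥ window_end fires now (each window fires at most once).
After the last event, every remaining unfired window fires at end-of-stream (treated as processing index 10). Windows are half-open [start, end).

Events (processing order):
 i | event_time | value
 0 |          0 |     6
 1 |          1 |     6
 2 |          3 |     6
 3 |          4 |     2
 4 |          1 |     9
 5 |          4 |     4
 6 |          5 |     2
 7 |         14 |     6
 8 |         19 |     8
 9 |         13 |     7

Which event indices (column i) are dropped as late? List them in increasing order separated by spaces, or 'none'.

9

i=0 t=0 v=6: → [0,4); WM=−∞
i=1 t=1 v=6: → [0,5); WM=−∞
i=2 t=3 v=6: → [0,7); WM=2
i=3 t=4 v=2: → [0,8); WM=2
i=4 t=1 v=9: → [0,8); WM=2
i=5 t=4 v=4: → [0,8); WM=3
i=6 t=5 v=2: → [0,9); WM=3
i=7 t=14 v=6: → [14,18); WM=3
i=8 t=19 v=8: → [19,23); WM=18
i=9 t=13 v=7: DROP (t<18-3); WM=18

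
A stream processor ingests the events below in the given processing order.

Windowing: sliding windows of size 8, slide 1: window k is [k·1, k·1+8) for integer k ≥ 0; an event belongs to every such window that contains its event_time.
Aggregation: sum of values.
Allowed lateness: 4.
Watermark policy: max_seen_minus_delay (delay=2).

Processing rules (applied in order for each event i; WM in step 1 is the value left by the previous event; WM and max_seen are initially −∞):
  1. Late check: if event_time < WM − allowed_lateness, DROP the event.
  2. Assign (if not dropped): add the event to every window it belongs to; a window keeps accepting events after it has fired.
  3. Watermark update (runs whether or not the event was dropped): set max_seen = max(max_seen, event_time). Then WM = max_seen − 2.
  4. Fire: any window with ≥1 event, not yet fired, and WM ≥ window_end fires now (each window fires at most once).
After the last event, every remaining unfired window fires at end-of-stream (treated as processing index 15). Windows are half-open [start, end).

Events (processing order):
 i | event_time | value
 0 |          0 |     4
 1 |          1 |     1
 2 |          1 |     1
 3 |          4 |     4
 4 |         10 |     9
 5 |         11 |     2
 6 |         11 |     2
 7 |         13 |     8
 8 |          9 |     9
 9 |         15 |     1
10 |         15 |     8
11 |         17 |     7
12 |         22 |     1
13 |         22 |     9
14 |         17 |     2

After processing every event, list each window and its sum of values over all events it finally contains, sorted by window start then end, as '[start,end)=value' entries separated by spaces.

[0,8)=10 [1,9)=6 [2,10)=13 [3,11)=22 [4,12)=26 [5,13)=22 [6,14)=30 [7,15)=30 [8,16)=39 [9,17)=39 [10,18)=39 [11,19)=30 [12,20)=26 [13,21)=26 [14,22)=18 [15,23)=28 [16,24)=19 [17,25)=19 [18,26)=10 [19,27)=10 [20,28)=10 [21,29)=10 [22,30)=10

i=0 t=0 v=4: → [0,8); WM=-2
i=1 t=1 v=1: → [1,9),[0,8); WM=-1
i=2 t=1 v=1: → [1,9),[0,8); WM=-1
i=3 t=4 v=4: → [4,12),[3,11),[2,10),[1,9),[0,8); WM=2
i=4 t=10 v=9: → [10,18),[9,17),[8,16),[7,15),[6,14),[5,13),[4,12),[3,11); WM=8; [0,8) fires=10
i=5 t=11 v=2: → [11,19),[10,18),[9,17),[8,16),[7,15),[6,14),[5,13),[4,12); WM=9; [1,9) fires=6
i=6 t=11 v=2: → [11,19),[10,18),[9,17),[8,16),[7,15),[6,14),[5,13),[4,12); WM=9
i=7 t=13 v=8: → [13,21),[12,20),[11,19),[10,18),[9,17),[8,16),[7,15),[6,14); WM=11; [2,10) fires=4 [3,11) fires=13
i=8 t=9 v=9: → [9,17),[8,16),[7,15),[6,14),[5,13),[4,12),[3,11),[2,10); WM=11
i=9 t=15 v=1: → [15,23),[14,22),[13,21),[12,20),[11,19),[10,18),[9,17),[8,16); WM=13; [4,12) fires=26 [5,13) fires=22
i=10 t=15 v=8: → [15,23),[14,22),[13,21),[12,20),[11,19),[10,18),[9,17),[8,16); WM=13
i=11 t=17 v=7: → [17,25),[16,24),[15,23),[14,22),[13,21),[12,20),[11,19),[10,18); WM=15; [6,14) fires=30 [7,15) fires=30
i=12 t=22 v=1: → [22,30),[21,29),[20,28),[19,27),[18,26),[17,25),[16,24),[15,23); WM=20; [8,16) fires=39 [9,17) fires=39 [10,18) fires=37 [11,19) fires=28 [12,20) fires=24
i=13 t=22 v=9: → [22,30),[21,29),[20,28),[19,27),[18,26),[17,25),[16,24),[15,23); WM=20
i=14 t=17 v=2: → [17,25),[16,24),[15,23),[14,22),[13,21),[12,20),[11,19),[10,18); WM=20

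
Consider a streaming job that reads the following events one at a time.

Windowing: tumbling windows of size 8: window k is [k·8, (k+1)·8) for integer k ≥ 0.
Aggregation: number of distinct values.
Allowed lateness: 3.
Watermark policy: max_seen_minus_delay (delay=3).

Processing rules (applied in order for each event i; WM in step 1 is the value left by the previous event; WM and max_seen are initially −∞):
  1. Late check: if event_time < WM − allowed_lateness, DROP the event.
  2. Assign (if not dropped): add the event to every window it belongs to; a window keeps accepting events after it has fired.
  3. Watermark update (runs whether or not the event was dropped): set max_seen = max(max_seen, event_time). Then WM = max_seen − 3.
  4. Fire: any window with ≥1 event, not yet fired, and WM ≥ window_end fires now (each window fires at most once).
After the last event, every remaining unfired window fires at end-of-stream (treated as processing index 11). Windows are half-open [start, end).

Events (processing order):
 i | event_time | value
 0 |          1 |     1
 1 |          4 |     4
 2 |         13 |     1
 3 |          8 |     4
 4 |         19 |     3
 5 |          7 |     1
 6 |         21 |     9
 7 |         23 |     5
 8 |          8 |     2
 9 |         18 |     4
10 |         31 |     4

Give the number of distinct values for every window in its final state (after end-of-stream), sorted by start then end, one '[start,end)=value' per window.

[0,8)=2 [8,16)=2 [16,24)=4 [24,32)=1

i=0 t=1 v=1: → [0,8); WM=-2
i=1 t=4 v=4: → [0,8); WM=1
i=2 t=13 v=1: → [8,16); WM=10; [0,8) fires=2
i=3 t=8 v=4: → [8,16); WM=10
i=4 t=19 v=3: → [16,24); WM=16; [8,16) fires=2
i=5 t=7 v=1: DROP (t<16-3); WM=16
i=6 t=21 v=9: → [16,24); WM=18
i=7 t=23 v=5: → [16,24); WM=20
i=8 t=8 v=2: DROP (t<20-3); WM=20
i=9 t=18 v=4: → [16,24); WM=20
i=10 t=31 v=4: → [24,32); WM=28; [16,24) fires=4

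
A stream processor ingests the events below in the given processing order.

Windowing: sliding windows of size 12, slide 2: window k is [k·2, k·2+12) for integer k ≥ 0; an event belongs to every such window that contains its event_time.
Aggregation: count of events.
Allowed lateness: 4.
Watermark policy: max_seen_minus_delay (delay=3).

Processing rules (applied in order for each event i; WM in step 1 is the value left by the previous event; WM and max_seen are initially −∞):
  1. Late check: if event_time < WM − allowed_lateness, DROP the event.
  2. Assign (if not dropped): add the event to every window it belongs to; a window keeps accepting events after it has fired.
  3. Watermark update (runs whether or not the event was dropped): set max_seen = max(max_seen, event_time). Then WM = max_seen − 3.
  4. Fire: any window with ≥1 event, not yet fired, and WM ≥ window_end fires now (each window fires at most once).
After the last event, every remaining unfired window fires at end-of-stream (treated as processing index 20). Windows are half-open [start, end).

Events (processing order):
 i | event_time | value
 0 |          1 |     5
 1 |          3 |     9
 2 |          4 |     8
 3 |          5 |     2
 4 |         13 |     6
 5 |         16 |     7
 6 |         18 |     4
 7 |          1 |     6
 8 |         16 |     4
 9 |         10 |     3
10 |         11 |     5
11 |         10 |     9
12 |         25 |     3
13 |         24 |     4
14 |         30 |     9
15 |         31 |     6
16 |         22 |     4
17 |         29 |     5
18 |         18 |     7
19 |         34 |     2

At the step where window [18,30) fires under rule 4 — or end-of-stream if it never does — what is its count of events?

i=0 t=1 v=5: → [0,12); WM=-2
i=1 t=3 v=9: → [2,14),[0,12); WM=0
i=2 t=4 v=8: → [4,16),[2,14),[0,12); WM=1
i=3 t=5 v=2: → [4,16),[2,14),[0,12); WM=2
i=4 t=13 v=6: → [12,24),[10,22),[8,20),[6,18),[4,16),[2,14); WM=10
i=5 t=16 v=7: → [16,28),[14,26),[12,24),[10,22),[8,20),[6,18); WM=13; [0,12) fires=4
i=6 t=18 v=4: → [18,30),[16,28),[14,26),[12,24),[10,22),[8,20); WM=15; [2,14) fires=4
i=7 t=1 v=6: DROP (t<15-4); WM=15
i=8 t=16 v=4: → [16,28),[14,26),[12,24),[10,22),[8,20),[6,18); WM=15
i=9 t=10 v=3: DROP (t<15-4); WM=15
i=10 t=11 v=5: → [10,22),[8,20),[6,18),[4,16),[2,14),[0,12); WM=15
i=11 t=10 v=9: DROP (t<15-4); WM=15
i=12 t=25 v=3: → [24,36),[22,34),[20,32),[18,30),[16,28),[14,26); WM=22; [4,16) fires=4 [6,18) fires=4 [8,20) fires=5 [10,22) fires=5
i=13 t=24 v=4: → [24,36),[22,34),[20,32),[18,30),[16,28),[14,26); WM=22
i=14 t=30 v=9: → [30,42),[28,40),[26,38),[24,36),[22,34),[20,32); WM=27; [12,24) fires=4 [14,26) fires=5
i=15 t=31 v=6: → [30,42),[28,40),[26,38),[24,36),[22,34),[20,32); WM=28; [16,28) fires=5
i=16 t=22 v=4: DROP (t<28-4); WM=28
i=17 t=29 v=5: → [28,40),[26,38),[24,36),[22,34),[20,32),[18,30); WM=28
i=18 t=18 v=7: DROP (t<28-4); WM=28
i=19 t=34 v=2: → [34,46),[32,44),[30,42),[28,40),[26,38),[24,36); WM=31; [18,30) fires=4

4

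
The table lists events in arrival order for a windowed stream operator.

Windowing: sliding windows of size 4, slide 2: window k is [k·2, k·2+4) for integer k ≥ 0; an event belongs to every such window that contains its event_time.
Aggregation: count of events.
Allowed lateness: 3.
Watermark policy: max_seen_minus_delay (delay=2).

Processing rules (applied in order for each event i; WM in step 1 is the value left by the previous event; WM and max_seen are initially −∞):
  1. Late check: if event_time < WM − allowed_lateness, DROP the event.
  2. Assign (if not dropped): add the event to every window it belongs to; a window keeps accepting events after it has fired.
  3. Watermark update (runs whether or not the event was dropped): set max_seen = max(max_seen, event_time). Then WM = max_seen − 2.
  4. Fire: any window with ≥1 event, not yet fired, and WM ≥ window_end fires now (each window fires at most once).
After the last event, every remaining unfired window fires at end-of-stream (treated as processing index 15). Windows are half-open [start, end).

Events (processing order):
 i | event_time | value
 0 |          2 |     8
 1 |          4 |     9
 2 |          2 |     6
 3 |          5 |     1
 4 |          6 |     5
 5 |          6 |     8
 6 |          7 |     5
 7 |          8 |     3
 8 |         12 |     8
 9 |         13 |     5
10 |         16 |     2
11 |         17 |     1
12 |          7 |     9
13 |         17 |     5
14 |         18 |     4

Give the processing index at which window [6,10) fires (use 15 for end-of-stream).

8

i=0 t=2 v=8: → [2,6),[0,4); WM=0
i=1 t=4 v=9: → [4,8),[2,6); WM=2
i=2 t=2 v=6: → [2,6),[0,4); WM=2
i=3 t=5 v=1: → [4,8),[2,6); WM=3
i=4 t=6 v=5: → [6,10),[4,8); WM=4; [0,4) fires=2
i=5 t=6 v=8: → [6,10),[4,8); WM=4
i=6 t=7 v=5: → [6,10),[4,8); WM=5
i=7 t=8 v=3: → [8,12),[6,10); WM=6; [2,6) fires=4
i=8 t=12 v=8: → [12,16),[10,14); WM=10; [4,8) fires=5 [6,10) fires=4
i=9 t=13 v=5: → [12,16),[10,14); WM=11
i=10 t=16 v=2: → [16,20),[14,18); WM=14; [8,12) fires=1 [10,14) fires=2
i=11 t=17 v=1: → [16,20),[14,18); WM=15
i=12 t=7 v=9: DROP (t<15-3); WM=15
i=13 t=17 v=5: → [16,20),[14,18); WM=15
i=14 t=18 v=4: → [18,22),[16,20); WM=16; [12,16) fires=2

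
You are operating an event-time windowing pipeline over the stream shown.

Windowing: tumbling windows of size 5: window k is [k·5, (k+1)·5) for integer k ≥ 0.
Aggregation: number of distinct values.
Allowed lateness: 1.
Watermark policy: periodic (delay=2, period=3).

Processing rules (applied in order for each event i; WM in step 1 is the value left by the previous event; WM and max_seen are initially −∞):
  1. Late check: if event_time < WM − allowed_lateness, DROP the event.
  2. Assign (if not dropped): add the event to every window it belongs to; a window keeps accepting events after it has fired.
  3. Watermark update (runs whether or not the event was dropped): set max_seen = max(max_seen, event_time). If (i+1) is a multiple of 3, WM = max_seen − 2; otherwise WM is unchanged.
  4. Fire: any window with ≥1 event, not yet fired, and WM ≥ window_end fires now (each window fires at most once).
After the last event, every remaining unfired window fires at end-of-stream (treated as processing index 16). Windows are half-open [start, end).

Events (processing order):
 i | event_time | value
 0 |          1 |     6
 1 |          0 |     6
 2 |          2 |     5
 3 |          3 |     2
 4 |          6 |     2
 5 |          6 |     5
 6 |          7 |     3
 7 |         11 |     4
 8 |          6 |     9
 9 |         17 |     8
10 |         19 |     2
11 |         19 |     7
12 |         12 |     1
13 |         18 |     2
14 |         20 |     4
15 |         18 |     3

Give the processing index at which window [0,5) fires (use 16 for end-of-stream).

8

i=0 t=1 v=6: → [0,5); WM=−∞
i=1 t=0 v=6: → [0,5); WM=−∞
i=2 t=2 v=5: → [0,5); WM=0
i=3 t=3 v=2: → [0,5); WM=0
i=4 t=6 v=2: → [5,10); WM=0
i=5 t=6 v=5: → [5,10); WM=4
i=6 t=7 v=3: → [5,10); WM=4
i=7 t=11 v=4: → [10,15); WM=4
i=8 t=6 v=9: → [5,10); WM=9; [0,5) fires=3
i=9 t=17 v=8: → [15,20); WM=9
i=10 t=19 v=2: → [15,20); WM=9
i=11 t=19 v=7: → [15,20); WM=17; [5,10) fires=4 [10,15) fires=1
i=12 t=12 v=1: DROP (t<17-1); WM=17
i=13 t=18 v=2: → [15,20); WM=17
i=14 t=20 v=4: → [20,25); WM=18
i=15 t=18 v=3: → [15,20); WM=18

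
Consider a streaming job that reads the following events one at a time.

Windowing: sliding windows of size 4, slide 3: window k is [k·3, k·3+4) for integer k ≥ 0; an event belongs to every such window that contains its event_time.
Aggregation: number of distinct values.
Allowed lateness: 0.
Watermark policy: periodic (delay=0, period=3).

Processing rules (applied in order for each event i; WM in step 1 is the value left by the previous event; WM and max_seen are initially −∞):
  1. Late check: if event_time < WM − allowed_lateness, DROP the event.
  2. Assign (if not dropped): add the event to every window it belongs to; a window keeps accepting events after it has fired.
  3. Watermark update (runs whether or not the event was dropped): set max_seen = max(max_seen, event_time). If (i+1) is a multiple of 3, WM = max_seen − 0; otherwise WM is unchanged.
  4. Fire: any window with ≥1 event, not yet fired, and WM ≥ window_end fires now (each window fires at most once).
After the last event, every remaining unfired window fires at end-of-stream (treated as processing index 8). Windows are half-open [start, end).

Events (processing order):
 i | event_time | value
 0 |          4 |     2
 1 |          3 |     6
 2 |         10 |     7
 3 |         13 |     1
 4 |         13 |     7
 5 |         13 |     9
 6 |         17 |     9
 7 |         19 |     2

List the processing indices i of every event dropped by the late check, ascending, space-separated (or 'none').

none

i=0 t=4 v=2: → [3,7); WM=−∞
i=1 t=3 v=6: → [3,7),[0,4); WM=−∞
i=2 t=10 v=7: → [9,13); WM=10; [0,4) fires=1 [3,7) fires=2
i=3 t=13 v=1: → [12,16); WM=10
i=4 t=13 v=7: → [12,16); WM=10
i=5 t=13 v=9: → [12,16); WM=13; [9,13) fires=1
i=6 t=17 v=9: → [15,19); WM=13
i=7 t=19 v=2: → [18,22); WM=13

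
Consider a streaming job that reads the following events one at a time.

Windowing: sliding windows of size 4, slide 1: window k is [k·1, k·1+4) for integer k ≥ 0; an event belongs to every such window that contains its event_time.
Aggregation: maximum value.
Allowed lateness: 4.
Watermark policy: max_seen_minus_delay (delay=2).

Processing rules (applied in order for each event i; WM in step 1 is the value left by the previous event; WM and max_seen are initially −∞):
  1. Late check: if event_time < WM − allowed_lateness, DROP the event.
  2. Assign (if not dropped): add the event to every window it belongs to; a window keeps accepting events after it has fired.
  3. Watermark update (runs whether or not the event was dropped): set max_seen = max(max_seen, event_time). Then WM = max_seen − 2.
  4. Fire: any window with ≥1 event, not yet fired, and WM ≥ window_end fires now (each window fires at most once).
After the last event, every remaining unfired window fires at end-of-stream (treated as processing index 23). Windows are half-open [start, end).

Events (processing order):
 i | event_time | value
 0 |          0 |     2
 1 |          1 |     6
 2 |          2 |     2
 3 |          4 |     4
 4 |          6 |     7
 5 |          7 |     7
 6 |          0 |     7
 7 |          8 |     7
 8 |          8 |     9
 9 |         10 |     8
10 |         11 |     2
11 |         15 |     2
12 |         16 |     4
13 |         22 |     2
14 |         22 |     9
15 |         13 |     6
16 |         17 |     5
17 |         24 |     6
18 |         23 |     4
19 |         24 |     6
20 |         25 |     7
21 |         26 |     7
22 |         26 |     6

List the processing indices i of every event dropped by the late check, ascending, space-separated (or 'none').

6 15

i=0 t=0 v=2: → [0,4); WM=-2
i=1 t=1 v=6: → [1,5),[0,4); WM=-1
i=2 t=2 v=2: → [2,6),[1,5),[0,4); WM=0
i=3 t=4 v=4: → [4,8),[3,7),[2,6),[1,5); WM=2
i=4 t=6 v=7: → [6,10),[5,9),[4,8),[3,7); WM=4; [0,4) fires=6
i=5 t=7 v=7: → [7,11),[6,10),[5,9),[4,8); WM=5; [1,5) fires=6
i=6 t=0 v=7: DROP (t<5-4); WM=5
i=7 t=8 v=7: → [8,12),[7,11),[6,10),[5,9); WM=6; [2,6) fires=4
i=8 t=8 v=9: → [8,12),[7,11),[6,10),[5,9); WM=6
i=9 t=10 v=8: → [10,14),[9,13),[8,12),[7,11); WM=8; [3,7) fires=7 [4,8) fires=7
i=10 t=11 v=2: → [11,15),[10,14),[9,13),[8,12); WM=9; [5,9) fires=9
i=11 t=15 v=2: → [15,19),[14,18),[13,17),[12,16); WM=13; [6,10) fires=9 [7,11) fires=9 [8,12) fires=9 [9,13) fires=8
i=12 t=16 v=4: → [16,20),[15,19),[14,18),[13,17); WM=14; [10,14) fires=8
i=13 t=22 v=2: → [22,26),[21,25),[20,24),[19,23); WM=20; [11,15) fires=2 [12,16) fires=2 [13,17) fires=4 [14,18) fires=4 [15,19) fires=4 [16,20) fires=4
i=14 t=22 v=9: → [22,26),[21,25),[20,24),[19,23); WM=20
i=15 t=13 v=6: DROP (t<20-4); WM=20
i=16 t=17 v=5: → [17,21),[16,20),[15,19),[14,18); WM=20
i=17 t=24 v=6: → [24,28),[23,27),[22,26),[21,25); WM=22; [17,21) fires=5
i=18 t=23 v=4: → [23,27),[22,26),[21,25),[20,24); WM=22
i=19 t=24 v=6: → [24,28),[23,27),[22,26),[21,25); WM=22
i=20 t=25 v=7: → [25,29),[24,28),[23,27),[22,26); WM=23; [19,23) fires=9
i=21 t=26 v=7: → [26,30),[25,29),[24,28),[23,27); WM=24; [20,24) fires=9
i=22 t=26 v=6: → [26,30),[25,29),[24,28),[23,27); WM=24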